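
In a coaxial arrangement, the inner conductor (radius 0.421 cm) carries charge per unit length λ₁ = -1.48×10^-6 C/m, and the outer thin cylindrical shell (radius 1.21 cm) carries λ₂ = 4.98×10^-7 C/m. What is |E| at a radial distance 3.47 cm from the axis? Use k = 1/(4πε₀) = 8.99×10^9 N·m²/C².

Coaxial Gaussian cylinder, radius r = 3.47 cm, length L (r > 1.21 cm, enclosing both).
λ_enc = λ₁ + λ₂ = (-1.48×10^-6) + (4.98×10^-7) = -9.82×10^-7 C/m.
Gauss's law: E·2πrL = λ_enc L/ε₀.
E = 2k|λ_enc|/r = 2(8.99×10^9)(9.82×10^-7)/(0.0347) = 5.09e5 N/C.

E ≈ 5.09×10^5 N/C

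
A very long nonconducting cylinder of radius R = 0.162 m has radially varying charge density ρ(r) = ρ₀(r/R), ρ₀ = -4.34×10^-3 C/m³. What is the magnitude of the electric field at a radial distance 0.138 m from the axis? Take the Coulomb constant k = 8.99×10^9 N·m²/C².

E ≈ 1.92×10^7 N/C

Take a coaxial cylindrical Gaussian surface of radius r = 0.138 m and length L (r < R).
Integrating ρ over the cross-section to radius r: λ_enc = (2πρ₀/R) ∫₀^r r'^2 dr' = 2πρ₀ r^3/(3·R) = -1.475×10^-4 C/m.
Applying ∮E·dA = Q_enc/ε₀ with the end caps contributing no flux:
E = 2k|λ_enc|/r = 2(8.99×10^9)(1.475e-4)/(0.138) = 1.92×10^7 N/C.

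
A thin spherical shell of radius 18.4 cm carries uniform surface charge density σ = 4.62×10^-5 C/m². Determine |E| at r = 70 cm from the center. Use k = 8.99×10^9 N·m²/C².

Use a concentric Gaussian sphere at r = 70 cm (r > 18.4 cm).
The entire shell is enclosed: Q_enc = σ·4πR² = (4.62e-5)·4π·(0.184)² = 1.966×10^-5 C.
Gauss's law: E·4πr² = Q_enc/ε₀.
E = k|Q_enc|/r² = (8.99×10^9)(1.966×10^-5)/(0.7)² = 3.61e5 N/C.

|E| ≈ 3.61×10^5 N/C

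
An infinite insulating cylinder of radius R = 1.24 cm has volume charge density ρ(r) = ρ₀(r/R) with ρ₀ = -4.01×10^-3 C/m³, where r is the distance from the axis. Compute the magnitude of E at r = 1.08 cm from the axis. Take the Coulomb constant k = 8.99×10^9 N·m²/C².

|E| ≈ 1.42e6 N/C

Take a coaxial cylindrical Gaussian surface of radius r = 1.08 cm and length L (r < R).
Integrating ρ over the cross-section to radius r: λ_enc = (2πρ₀/R) ∫₀^r r'^2 dr' = 2πρ₀ r^3/(3·R) = -8.532×10^-7 C/m.
By Gauss's law (flux through the curved wall only), E·2πrL = λ_enc L/ε₀.
E = 2k|λ_enc|/r = 2(8.99×10^9)(8.532e-7)/(0.0108) = 1.42e6 N/C.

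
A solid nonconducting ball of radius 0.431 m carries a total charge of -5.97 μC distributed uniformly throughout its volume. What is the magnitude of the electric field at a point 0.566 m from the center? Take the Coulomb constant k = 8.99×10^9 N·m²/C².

E = 1.68×10^5 N/C

By spherical symmetry E is radial; choose a Gaussian sphere of radius r = 0.566 m (r > R, so the entire charge is enclosed).
Q_enc = -5.97 μC = -5.97e-6 C.
Gauss's law: E·4πr² = Q_enc/ε₀.
E = k|Q_enc|/r² = (8.99×10^9)(5.97×10^-6)/(0.566)² = 1.68×10^5 N/C.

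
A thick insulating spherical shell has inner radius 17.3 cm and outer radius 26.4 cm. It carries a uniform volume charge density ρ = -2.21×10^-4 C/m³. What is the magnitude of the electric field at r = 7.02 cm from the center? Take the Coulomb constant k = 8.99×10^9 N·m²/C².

|E| = 0 V/m

By spherical symmetry E is radial; choose a Gaussian sphere of radius r = 7.02 cm (r < 17.3 cm, inside the empty cavity).
Q_enc = 0 (all charge lies at larger r); Gauss's law gives E = 0.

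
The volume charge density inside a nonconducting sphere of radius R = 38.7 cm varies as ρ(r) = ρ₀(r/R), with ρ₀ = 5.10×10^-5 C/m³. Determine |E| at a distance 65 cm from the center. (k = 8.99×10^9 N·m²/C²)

|E| ≈ 1.98×10^5 N/C

Take a concentric spherical Gaussian surface of radius r = 65 cm (r > R, all charge enclosed).
Q_enc = 4π ∫₀^R ρ₀(r'/R)^1 r'² dr' = 4πρ₀R³/4 = 9.287e-6 C.
Applying ∮E·dA = Q_enc/ε₀ with Φ = E(4πr²):
E = k|Q_enc|/r² = (8.99×10^9)(9.287×10^-6)/(0.65)² = 1.98×10^5 N/C.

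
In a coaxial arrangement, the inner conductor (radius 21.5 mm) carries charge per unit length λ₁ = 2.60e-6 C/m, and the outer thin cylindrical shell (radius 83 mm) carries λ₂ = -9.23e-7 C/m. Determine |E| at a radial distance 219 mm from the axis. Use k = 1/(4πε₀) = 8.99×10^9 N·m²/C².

1.38×10^5 V/m

Coaxial Gaussian cylinder, radius r = 219 mm, length L (r > 83 mm, enclosing both).
λ_enc = λ₁ + λ₂ = (2.60×10^-6) + (-9.23e-7) = 1.677×10^-6 C/m.
Since E is radial and uniform over the curved surface, Φ = E·2πrL = Q_enc/ε₀ = λ_enc L/ε₀.
E = 2k|λ_enc|/r = 2(8.99×10^9)(1.677×10^-6)/(0.219) = 1.38×10^5 N/C.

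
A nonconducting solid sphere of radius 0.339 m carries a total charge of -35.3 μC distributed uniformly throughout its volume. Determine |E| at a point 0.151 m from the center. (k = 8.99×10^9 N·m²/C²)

Use a concentric Gaussian sphere at r = 0.151 m (r < R).
For a uniform sphere the enclosed fraction is (r/R)³, so Q_enc = (-35.3 μC)(0.151/0.339)³ = -3.12×10^-6 C.
By Gauss's law, ∮E·dA = E·4πr² = Q_enc/ε₀.
E = k|Q_enc|/r² = (8.99×10^9)(3.12×10^-6)/(0.151)² = 1.23×10^6 N/C.

1.23×10^6 N/C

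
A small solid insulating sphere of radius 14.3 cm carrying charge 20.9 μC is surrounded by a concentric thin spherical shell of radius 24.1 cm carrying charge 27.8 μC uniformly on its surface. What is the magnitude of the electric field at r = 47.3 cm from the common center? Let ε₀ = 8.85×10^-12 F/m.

Use a concentric Gaussian sphere at r = 47.3 cm (r > 24.1 cm, enclosing both).
Q_enc = (20.9 μC) + (27.8 μC) = 4.87×10^-5 C.
Applying ∮E·dA = Q_enc/ε₀ with Φ = E(4πr²):
E = |Q_enc|/(4πε₀r²) = (4.87e-5)/(4π·8.85×10^-12·(0.473)²) = 1.96×10^6 N/C.

E = 1.96×10^6 N/C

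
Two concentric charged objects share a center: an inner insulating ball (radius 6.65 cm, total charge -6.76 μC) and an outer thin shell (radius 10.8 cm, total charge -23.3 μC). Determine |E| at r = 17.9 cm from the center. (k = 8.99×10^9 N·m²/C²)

Take a concentric spherical Gaussian surface of radius r = 17.9 cm (r > 10.8 cm, enclosing both).
Q_enc = (-6.76 μC) + (-23.3 μC) = -3.006×10^-5 C.
By Gauss's law, ∮E·dA = E·4πr² = Q_enc/ε₀.
E = k|Q_enc|/r² = (8.99×10^9)(3.006e-5)/(0.179)² = 8.43×10^6 N/C.

8.43×10^6 V/m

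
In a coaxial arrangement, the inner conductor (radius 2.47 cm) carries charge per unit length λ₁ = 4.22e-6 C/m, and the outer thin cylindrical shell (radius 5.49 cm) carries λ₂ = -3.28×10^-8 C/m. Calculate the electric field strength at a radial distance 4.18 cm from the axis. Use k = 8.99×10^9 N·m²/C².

E = 1.82×10^6 N/C

Take a coaxial cylindrical Gaussian surface of radius r = 4.18 cm and length L (between the conductors, 2.47 cm < r < 5.49 cm).
The shell at 5.49 cm lies outside the Gaussian surface, so λ_enc = λ₁ = 4.22e-6 C/m.
Since E is radial and uniform over the curved surface, Φ = E·2πrL = Q_enc/ε₀ = λ_enc L/ε₀.
E = 2k|λ_enc|/r = 2(8.99×10^9)(4.22e-6)/(0.0418) = 1.82×10^6 N/C.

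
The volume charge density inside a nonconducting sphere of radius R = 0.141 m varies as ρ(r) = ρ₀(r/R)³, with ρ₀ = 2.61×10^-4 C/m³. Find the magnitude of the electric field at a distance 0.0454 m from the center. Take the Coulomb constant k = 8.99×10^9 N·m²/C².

Use a concentric Gaussian sphere at r = 0.0454 m (r < R).
Q_enc = ∫₀^r ρ(r')·4πr'² dr' = (4πρ₀/R³) ∫₀^r r'^5 dr' = 4πρ₀ r^6/(6·R³) = 1.708×10^-9 C.
Since E is radial and uniform over the Gaussian sphere, Φ = E·4πr² = Q_enc/ε₀.
E = k|Q_enc|/r² = (8.99×10^9)(1.708×10^-9)/(0.0454)² = 7.45e3 N/C.

|E| = 7.45×10^3 V/m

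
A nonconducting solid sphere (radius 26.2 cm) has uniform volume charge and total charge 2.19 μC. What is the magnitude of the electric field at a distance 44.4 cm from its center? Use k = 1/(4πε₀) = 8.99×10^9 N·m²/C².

9.99×10^4 N/C

Take a concentric spherical Gaussian surface of radius r = 44.4 cm (r > R, so the entire charge is enclosed).
Q_enc = 2.19 μC = 2.19×10^-6 C.
Applying ∮E·dA = Q_enc/ε₀ with Φ = E(4πr²):
E = k|Q_enc|/r² = (8.99×10^9)(2.19e-6)/(0.444)² = 9.99×10^4 N/C.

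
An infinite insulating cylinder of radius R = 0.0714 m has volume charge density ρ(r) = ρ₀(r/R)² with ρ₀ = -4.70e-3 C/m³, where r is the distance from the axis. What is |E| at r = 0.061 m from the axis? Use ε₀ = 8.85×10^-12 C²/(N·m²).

Choose a coaxial cylinder of radius r = 0.061 m (arbitrary length L) as the Gaussian surface (r < R).
Integrating ρ over the cross-section to radius r: λ_enc = (2πρ₀/R²) ∫₀^r r'^3 dr' = 2πρ₀ r^4/(4·R²) = -2.005×10^-5 C/m.
Applying ∮E·dA = Q_enc/ε₀ with the end caps contributing no flux:
E = |λ_enc|/(2πε₀r) = (2.005×10^-5)/(2π·8.85×10^-12·0.061) = 5.91e6 N/C.

5.91×10^6 N/C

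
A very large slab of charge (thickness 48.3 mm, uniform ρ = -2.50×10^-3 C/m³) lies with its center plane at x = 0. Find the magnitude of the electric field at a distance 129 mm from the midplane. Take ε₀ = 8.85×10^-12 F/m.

The point |x| = 129 mm lies outside the slab (half-thickness 0.02415 m). A symmetric pillbox spanning the full slab encloses Q_enc = ρ·d·A.
Flux = 2EA ⇒ E = |ρ|d/(2ε₀), independent of distance outside.
E = (2.50e-3)(0.0483)/(2·8.85×10^-12) = 6.82×10^6 N/C.

E ≈ 6.82×10^6 N/C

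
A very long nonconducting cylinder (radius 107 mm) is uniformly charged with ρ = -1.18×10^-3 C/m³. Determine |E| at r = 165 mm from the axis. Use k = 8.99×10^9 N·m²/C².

Choose a coaxial cylinder of radius r = 165 mm (arbitrary length L) as the Gaussian surface (r > 107 mm, full cross-section enclosed).
λ_enc = ρ·πR² = (-1.18×10^-3)π(0.107)² = -4.244×10^-5 C/m.
Applying ∮E·dA = Q_enc/ε₀ with the end caps contributing no flux:
E = 2k|λ_enc|/r = 2(8.99×10^9)(4.244×10^-5)/(0.165) = 4.62e6 N/C.

E ≈ 4.62×10^6 N/C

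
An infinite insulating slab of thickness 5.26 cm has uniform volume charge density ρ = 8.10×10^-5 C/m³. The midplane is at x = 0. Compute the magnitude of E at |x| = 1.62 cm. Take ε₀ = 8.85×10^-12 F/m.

By symmetry E is perpendicular to the slab. A Gaussian pillbox from −1.62 cm to +1.62 cm (face area A) lies entirely within the slab.
Q_enc = ρ·(2x)·A and flux = 2EA, so 2EA = 2ρxA/ε₀ ⇒ E = |ρ|x/ε₀.
E = (8.10e-5)(0.0162)/(8.85×10^-12) = 1.48×10^5 N/C.

E = 1.48×10^5 V/m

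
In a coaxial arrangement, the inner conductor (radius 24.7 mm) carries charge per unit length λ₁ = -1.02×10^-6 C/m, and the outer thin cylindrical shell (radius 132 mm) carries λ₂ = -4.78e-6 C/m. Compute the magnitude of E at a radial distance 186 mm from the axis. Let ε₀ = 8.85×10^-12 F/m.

|E| = 5.61×10^5 N/C

Choose a coaxial cylinder of radius r = 186 mm (arbitrary length L) as the Gaussian surface (r > 132 mm, enclosing both).
λ_enc = λ₁ + λ₂ = (-1.02×10^-6) + (-4.78×10^-6) = -5.80×10^-6 C/m.
Since E is radial and uniform over the curved surface, Φ = E·2πrL = Q_enc/ε₀ = λ_enc L/ε₀.
E = |λ_enc|/(2πε₀r) = (5.80e-6)/(2π·8.85×10^-12·0.186) = 5.61×10^5 N/C.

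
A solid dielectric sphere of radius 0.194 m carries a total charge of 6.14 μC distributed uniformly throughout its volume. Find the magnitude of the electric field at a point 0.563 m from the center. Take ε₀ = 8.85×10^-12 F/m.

|E| = 1.74×10^5 V/m

Use a concentric Gaussian sphere at r = 0.563 m (r > R, so the entire charge is enclosed).
Q_enc = 6.14 μC = 6.14×10^-6 C.
By Gauss's law, ∮E·dA = E·4πr² = Q_enc/ε₀.
E = |Q_enc|/(4πε₀r²) = (6.14e-6)/(4π·8.85×10^-12·(0.563)²) = 1.74e5 N/C.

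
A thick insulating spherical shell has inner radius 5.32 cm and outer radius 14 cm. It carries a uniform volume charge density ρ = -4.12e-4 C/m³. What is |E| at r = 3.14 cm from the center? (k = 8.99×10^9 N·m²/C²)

Symmetry ⇒ E = E(r) r̂. Gaussian sphere of radius r = 3.14 cm (r < 5.32 cm, inside the empty cavity).
No charge is enclosed, so by Gauss's law E·4πr² = 0 ⇒ E = 0.

|E| = 0 V/m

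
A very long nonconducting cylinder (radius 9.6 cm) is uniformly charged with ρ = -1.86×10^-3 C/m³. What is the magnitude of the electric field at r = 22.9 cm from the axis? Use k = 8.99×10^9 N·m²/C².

E = 4.23×10^6 N/C

Coaxial Gaussian cylinder, radius r = 22.9 cm, length L (r > 9.6 cm, full cross-section enclosed).
λ_enc = ρ·πR² = (-1.86×10^-3)π(0.096)² = -5.385×10^-5 C/m.
Gauss's law: E·2πrL = λ_enc L/ε₀.
E = 2k|λ_enc|/r = 2(8.99×10^9)(5.385×10^-5)/(0.229) = 4.23×10^6 N/C.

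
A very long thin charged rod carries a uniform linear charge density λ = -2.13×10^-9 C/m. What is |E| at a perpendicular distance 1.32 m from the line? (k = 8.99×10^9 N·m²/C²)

29 N/C

Choose a coaxial cylinder of radius r = 1.32 m (arbitrary length L) as the Gaussian surface.
Q_enc = λL, so λ_enc = -2.13×10^-9 C/m.
Gauss's law: E·2πrL = λ_enc L/ε₀.
E = 2k|λ_enc|/r = 2(8.99×10^9)(2.13×10^-9)/(1.32) = 29 N/C.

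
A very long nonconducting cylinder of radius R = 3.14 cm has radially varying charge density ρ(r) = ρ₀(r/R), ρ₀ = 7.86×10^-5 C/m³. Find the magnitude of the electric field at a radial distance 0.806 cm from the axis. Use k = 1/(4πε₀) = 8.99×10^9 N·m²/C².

Choose a coaxial cylinder of radius r = 0.806 cm (arbitrary length L) as the Gaussian surface (r < R).
λ_enc = ∫₀^r ρ(r')·2πr' dr' = (2πρ₀/R)·r^3/3 = 2.745e-9 C/m.
Gauss's law: E·2πrL = λ_enc L/ε₀.
E = 2k|λ_enc|/r = 2(8.99×10^9)(2.745e-9)/(0.00806) = 6.12×10^3 N/C.

E = 6.12×10^3 V/m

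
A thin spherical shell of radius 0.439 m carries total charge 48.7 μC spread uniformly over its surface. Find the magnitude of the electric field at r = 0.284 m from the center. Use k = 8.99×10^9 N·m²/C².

E = 0

Take a concentric spherical Gaussian surface of radius r = 0.284 m (inside the shell, r < 0.439 m).
All the charge is outside the Gaussian surface: Q_enc = 0, hence E = 0 everywhere inside the shell.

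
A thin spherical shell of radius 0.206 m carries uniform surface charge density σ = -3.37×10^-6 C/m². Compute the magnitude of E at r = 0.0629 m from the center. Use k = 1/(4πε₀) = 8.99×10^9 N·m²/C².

Use a concentric Gaussian sphere at r = 0.0629 m (inside the shell, r < 0.206 m).
No charge lies within this surface, so Q_enc = 0 and Gauss's law gives E·4πr² = 0 ⇒ E = 0.

|E| = 0 V/m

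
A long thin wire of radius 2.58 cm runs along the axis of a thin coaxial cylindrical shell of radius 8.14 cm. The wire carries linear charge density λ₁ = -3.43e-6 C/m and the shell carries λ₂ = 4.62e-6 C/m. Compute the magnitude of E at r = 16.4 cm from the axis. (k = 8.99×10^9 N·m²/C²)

E = 1.30×10^5 V/m

Choose a coaxial cylinder of radius r = 16.4 cm (arbitrary length L) as the Gaussian surface (r > 8.14 cm, enclosing both).
λ_enc = λ₁ + λ₂ = (-3.43×10^-6) + (4.62e-6) = 1.19×10^-6 C/m.
Gauss's law: E·2πrL = λ_enc L/ε₀.
E = 2k|λ_enc|/r = 2(8.99×10^9)(1.19×10^-6)/(0.164) = 1.30e5 N/C.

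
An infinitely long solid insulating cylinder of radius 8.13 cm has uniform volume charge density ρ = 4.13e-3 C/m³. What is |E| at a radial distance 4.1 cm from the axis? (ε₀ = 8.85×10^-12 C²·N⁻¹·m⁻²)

By cylindrical symmetry E is radial; use a coaxial Gaussian cylinder of radius 4.1 cm and length L (r < R).
Charge inside radius r per length L is ρ·πr²·L, so λ_enc = ρπr² = 2.181e-5 C/m.
By Gauss's law (flux through the curved wall only), E·2πrL = λ_enc L/ε₀.
E = |λ_enc|/(2πε₀r) = (2.181×10^-5)/(2π·8.85×10^-12·0.041) = 9.57×10^6 N/C.

|E| = 9.57×10^6 V/m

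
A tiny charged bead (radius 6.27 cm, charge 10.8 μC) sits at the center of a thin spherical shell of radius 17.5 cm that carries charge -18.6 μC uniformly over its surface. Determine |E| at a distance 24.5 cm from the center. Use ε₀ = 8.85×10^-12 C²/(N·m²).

1.17×10^6 V/m

By spherical symmetry E is radial; choose a Gaussian sphere of radius r = 24.5 cm (r > 17.5 cm, enclosing both).
Q_enc = (10.8 μC) + (-18.6 μC) = -7.80e-6 C.
Gauss's law: E·4πr² = Q_enc/ε₀.
E = |Q_enc|/(4πε₀r²) = (7.80×10^-6)/(4π·8.85×10^-12·(0.245)²) = 1.17e6 N/C.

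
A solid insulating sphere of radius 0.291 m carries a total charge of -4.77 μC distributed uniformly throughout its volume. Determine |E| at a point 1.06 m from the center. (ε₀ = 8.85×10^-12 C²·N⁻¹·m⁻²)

Take a concentric spherical Gaussian surface of radius r = 1.06 m (r > R, so the entire charge is enclosed).
Q_enc = -4.77 μC = -4.77e-6 C.
By Gauss's law, ∮E·dA = E·4πr² = Q_enc/ε₀.
E = |Q_enc|/(4πε₀r²) = (4.77e-6)/(4π·8.85×10^-12·(1.06)²) = 3.82×10^4 N/C.

E ≈ 3.82e4 N/C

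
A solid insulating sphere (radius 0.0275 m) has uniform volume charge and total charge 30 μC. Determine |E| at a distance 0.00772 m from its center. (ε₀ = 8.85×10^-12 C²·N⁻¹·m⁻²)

By spherical symmetry E is radial; choose a Gaussian sphere of radius r = 0.00772 m (r < R).
Only the charge within r is enclosed: Q_enc = Q·(r/R)³ = (30 μC)·(0.00772 m/0.0275 m)³ = 6.637e-7 C.
Gauss's law: E·4πr² = Q_enc/ε₀.
E = |Q_enc|/(4πε₀r²) = (6.637e-7)/(4π·8.85×10^-12·(0.00772)²) = 1.00e8 N/C.

E ≈ 1.00×10^8 N/C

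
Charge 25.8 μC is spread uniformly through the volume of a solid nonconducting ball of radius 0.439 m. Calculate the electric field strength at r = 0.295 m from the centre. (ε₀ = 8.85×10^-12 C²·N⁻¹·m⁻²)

8.09e5 N/C

Take a concentric spherical Gaussian surface of radius r = 0.295 m (r < R).
Only the charge within r is enclosed: Q_enc = Q·(r/R)³ = (25.8 μC)·(0.295 m/0.439 m)³ = 7.829×10^-6 C.
Gauss's law: E·4πr² = Q_enc/ε₀.
E = |Q_enc|/(4πε₀r²) = (7.829e-6)/(4π·8.85×10^-12·(0.295)²) = 8.09×10^5 N/C.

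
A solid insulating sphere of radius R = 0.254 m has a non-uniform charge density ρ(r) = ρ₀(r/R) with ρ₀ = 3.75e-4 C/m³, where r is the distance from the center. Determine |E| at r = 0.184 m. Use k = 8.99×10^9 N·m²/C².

E = 1.41×10^6 N/C

Symmetry ⇒ E = E(r) r̂. Gaussian sphere of radius r = 0.184 m (r < R).
Integrate the density: Q_enc = 4π ∫₀^r ρ₀(r'/R)^1 r'² dr' = 4πρ₀ r^4/(4·R) = 5.316×10^-6 C.
Gauss's law: E·4πr² = Q_enc/ε₀.
E = k|Q_enc|/r² = (8.99×10^9)(5.316e-6)/(0.184)² = 1.41×10^6 N/C.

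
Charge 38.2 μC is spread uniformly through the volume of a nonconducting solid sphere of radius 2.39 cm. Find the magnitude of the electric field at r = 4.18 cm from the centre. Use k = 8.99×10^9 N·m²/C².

|E| ≈ 1.97×10^8 V/m

Use a concentric Gaussian sphere at r = 4.18 cm (r > R, so the entire charge is enclosed).
Q_enc = 38.2 μC = 3.82×10^-5 C.
By Gauss's law, ∮E·dA = E·4πr² = Q_enc/ε₀.
E = k|Q_enc|/r² = (8.99×10^9)(3.82×10^-5)/(0.0418)² = 1.97×10^8 N/C.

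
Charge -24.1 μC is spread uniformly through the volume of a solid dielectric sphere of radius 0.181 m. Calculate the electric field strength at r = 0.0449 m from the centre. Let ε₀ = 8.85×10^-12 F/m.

Use a concentric Gaussian sphere at r = 0.0449 m (r < R).
For a uniform sphere the enclosed fraction is (r/R)³, so Q_enc = (-24.1 μC)(0.0449/0.181)³ = -3.679×10^-7 C.
Gauss's law: E·4πr² = Q_enc/ε₀.
E = |Q_enc|/(4πε₀r²) = (3.679×10^-7)/(4π·8.85×10^-12·(0.0449)²) = 1.64×10^6 N/C.

E ≈ 1.64e6 V/m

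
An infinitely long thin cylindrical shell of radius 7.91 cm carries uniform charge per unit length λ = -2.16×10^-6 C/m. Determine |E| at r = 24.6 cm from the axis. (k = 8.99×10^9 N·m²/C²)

By cylindrical symmetry E is radial; use a coaxial Gaussian cylinder of radius 24.6 cm and length L (r > 7.91 cm).
The full line charge is enclosed: λ_enc = -2.16e-6 C/m.
By Gauss's law (flux through the curved wall only), E·2πrL = λ_enc L/ε₀.
E = 2k|λ_enc|/r = 2(8.99×10^9)(2.16e-6)/(0.246) = 1.58e5 N/C.

E = 1.58×10^5 N/C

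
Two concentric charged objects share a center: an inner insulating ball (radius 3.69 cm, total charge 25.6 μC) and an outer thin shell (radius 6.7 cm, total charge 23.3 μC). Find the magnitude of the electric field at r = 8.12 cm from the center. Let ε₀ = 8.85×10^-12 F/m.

|E| = 6.67×10^7 N/C

By spherical symmetry E is radial; choose a Gaussian sphere of radius r = 8.12 cm (r > 6.7 cm, enclosing both).
Q_enc = (25.6 μC) + (23.3 μC) = 4.89×10^-5 C.
Gauss's law: E·4πr² = Q_enc/ε₀.
E = |Q_enc|/(4πε₀r²) = (4.89×10^-5)/(4π·8.85×10^-12·(0.0812)²) = 6.67e7 N/C.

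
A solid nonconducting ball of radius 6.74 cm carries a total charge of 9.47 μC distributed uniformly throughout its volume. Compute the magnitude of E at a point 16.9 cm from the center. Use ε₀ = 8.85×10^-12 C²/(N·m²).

Symmetry ⇒ E = E(r) r̂. Gaussian sphere of radius r = 16.9 cm (r > R, so the entire charge is enclosed).
Q_enc = 9.47 μC = 9.47×10^-6 C.
Gauss's law: E·4πr² = Q_enc/ε₀.
E = |Q_enc|/(4πε₀r²) = (9.47e-6)/(4π·8.85×10^-12·(0.169)²) = 2.98e6 N/C.

|E| ≈ 2.98e6 N/C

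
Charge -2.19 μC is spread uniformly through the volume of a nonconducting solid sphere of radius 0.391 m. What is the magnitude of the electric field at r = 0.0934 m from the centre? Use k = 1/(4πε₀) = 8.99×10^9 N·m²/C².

E = 3.08e4 V/m

Use a concentric Gaussian sphere at r = 0.0934 m (r < R).
For a uniform sphere the enclosed fraction is (r/R)³, so Q_enc = (-2.19 μC)(0.0934/0.391)³ = -2.985×10^-8 C.
Gauss's law: E·4πr² = Q_enc/ε₀.
E = k|Q_enc|/r² = (8.99×10^9)(2.985e-8)/(0.0934)² = 3.08×10^4 N/C.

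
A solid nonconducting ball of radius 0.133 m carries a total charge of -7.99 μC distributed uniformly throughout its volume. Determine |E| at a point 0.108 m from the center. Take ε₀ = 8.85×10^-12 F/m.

By spherical symmetry E is radial; choose a Gaussian sphere of radius r = 0.108 m (r < R).
For a uniform sphere the enclosed fraction is (r/R)³, so Q_enc = (-7.99 μC)(0.108/0.133)³ = -4.278×10^-6 C.
Since E is radial and uniform over the Gaussian sphere, Φ = E·4πr² = Q_enc/ε₀.
E = |Q_enc|/(4πε₀r²) = (4.278×10^-6)/(4π·8.85×10^-12·(0.108)²) = 3.30×10^6 N/C.

|E| = 3.30e6 N/C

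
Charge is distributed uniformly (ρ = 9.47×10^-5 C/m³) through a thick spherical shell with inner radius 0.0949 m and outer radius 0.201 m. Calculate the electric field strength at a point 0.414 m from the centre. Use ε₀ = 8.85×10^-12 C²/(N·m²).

By spherical symmetry E is radial; choose a Gaussian sphere of radius r = 0.414 m (r > 0.201 m, enclosing the whole shell).
Q_enc = ρ·(4π/3)(b³ − a³) = (9.47×10^-5)·(4π/3)·((0.201)³ − (0.0949)³) = 2.882e-6 C.
Applying ∮E·dA = Q_enc/ε₀ with Φ = E(4πr²):
E = |Q_enc|/(4πε₀r²) = (2.882e-6)/(4π·8.85×10^-12·(0.414)²) = 1.51e5 N/C.

E = 1.51×10^5 V/m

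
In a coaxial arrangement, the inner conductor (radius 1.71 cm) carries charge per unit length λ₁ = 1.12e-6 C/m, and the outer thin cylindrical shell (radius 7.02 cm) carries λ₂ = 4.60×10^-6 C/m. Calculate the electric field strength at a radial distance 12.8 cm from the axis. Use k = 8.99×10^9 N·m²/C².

8.03×10^5 V/m

Coaxial Gaussian cylinder, radius r = 12.8 cm, length L (r > 7.02 cm, enclosing both).
λ_enc = λ₁ + λ₂ = (1.12×10^-6) + (4.60×10^-6) = 5.72×10^-6 C/m.
Applying ∮E·dA = Q_enc/ε₀ with the end caps contributing no flux:
E = 2k|λ_enc|/r = 2(8.99×10^9)(5.72e-6)/(0.128) = 8.03×10^5 N/C.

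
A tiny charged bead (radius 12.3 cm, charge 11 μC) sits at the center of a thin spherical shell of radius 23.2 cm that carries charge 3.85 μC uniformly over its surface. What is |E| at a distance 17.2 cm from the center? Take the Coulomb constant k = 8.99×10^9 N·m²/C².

|E| ≈ 3.34×10^6 N/C

Take a concentric spherical Gaussian surface of radius r = 17.2 cm (between the bodies, 12.3 cm < r < 23.2 cm).
The shell at 23.2 cm lies outside the Gaussian surface, so Q_enc = 11 μC = 1.10×10^-5 C.
Applying ∮E·dA = Q_enc/ε₀ with Φ = E(4πr²):
E = k|Q_enc|/r² = (8.99×10^9)(1.10e-5)/(0.172)² = 3.34e6 N/C.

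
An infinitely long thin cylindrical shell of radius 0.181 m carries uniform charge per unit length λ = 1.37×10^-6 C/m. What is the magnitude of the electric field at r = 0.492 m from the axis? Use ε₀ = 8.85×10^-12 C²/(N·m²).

Take a coaxial cylindrical Gaussian surface of radius r = 0.492 m and length L (r > 0.181 m).
The full line charge is enclosed: λ_enc = 1.37e-6 C/m.
Since E is radial and uniform over the curved surface, Φ = E·2πrL = Q_enc/ε₀ = λ_enc L/ε₀.
E = |λ_enc|/(2πε₀r) = (1.37×10^-6)/(2π·8.85×10^-12·0.492) = 5.01×10^4 N/C.

|E| ≈ 5.01×10^4 N/C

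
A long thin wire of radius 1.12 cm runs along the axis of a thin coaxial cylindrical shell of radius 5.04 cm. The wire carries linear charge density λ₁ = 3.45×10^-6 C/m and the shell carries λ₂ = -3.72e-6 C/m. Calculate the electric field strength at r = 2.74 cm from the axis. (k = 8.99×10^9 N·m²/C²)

Coaxial Gaussian cylinder, radius r = 2.74 cm, length L (between the conductors, 1.12 cm < r < 5.04 cm).
The shell at 5.04 cm lies outside the Gaussian surface, so λ_enc = λ₁ = 3.45e-6 C/m.
By Gauss's law (flux through the curved wall only), E·2πrL = λ_enc L/ε₀.
E = 2k|λ_enc|/r = 2(8.99×10^9)(3.45e-6)/(0.0274) = 2.26×10^6 N/C.

2.26e6 V/m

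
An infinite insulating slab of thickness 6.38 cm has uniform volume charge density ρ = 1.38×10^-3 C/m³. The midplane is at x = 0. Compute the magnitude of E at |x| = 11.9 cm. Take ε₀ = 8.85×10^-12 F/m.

|E| = 4.97×10^6 V/m

The point |x| = 11.9 cm lies outside the slab (half-thickness 0.0319 m). A symmetric pillbox spanning the full slab encloses Q_enc = ρ·d·A.
Flux = 2EA ⇒ E = |ρ|d/(2ε₀), independent of distance outside.
E = (1.38×10^-3)(0.0638)/(2·8.85×10^-12) = 4.97e6 N/C.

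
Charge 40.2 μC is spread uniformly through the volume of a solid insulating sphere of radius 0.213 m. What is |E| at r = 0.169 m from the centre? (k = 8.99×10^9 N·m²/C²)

E = 6.32×10^6 N/C

By spherical symmetry E is radial; choose a Gaussian sphere of radius r = 0.169 m (r < R).
Only the charge within r is enclosed: Q_enc = Q·(r/R)³ = (40.2 μC)·(0.169 m/0.213 m)³ = 2.008×10^-5 C.
By Gauss's law, ∮E·dA = E·4πr² = Q_enc/ε₀.
E = k|Q_enc|/r² = (8.99×10^9)(2.008×10^-5)/(0.169)² = 6.32×10^6 N/C.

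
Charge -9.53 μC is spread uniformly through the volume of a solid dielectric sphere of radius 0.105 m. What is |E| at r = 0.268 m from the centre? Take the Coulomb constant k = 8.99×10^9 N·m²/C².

E ≈ 1.19×10^6 V/m

By spherical symmetry E is radial; choose a Gaussian sphere of radius r = 0.268 m (r > R, so the entire charge is enclosed).
Q_enc = -9.53 μC = -9.53×10^-6 C.
Applying ∮E·dA = Q_enc/ε₀ with Φ = E(4πr²):
E = k|Q_enc|/r² = (8.99×10^9)(9.53×10^-6)/(0.268)² = 1.19×10^6 N/C.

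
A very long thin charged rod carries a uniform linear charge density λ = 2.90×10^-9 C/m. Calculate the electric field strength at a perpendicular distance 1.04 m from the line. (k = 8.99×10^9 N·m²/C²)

Take a coaxial cylindrical Gaussian surface of radius r = 1.04 m and length L.
Q_enc = λL, so λ_enc = 2.90×10^-9 C/m.
Since E is radial and uniform over the curved surface, Φ = E·2πrL = Q_enc/ε₀ = λ_enc L/ε₀.
E = 2k|λ_enc|/r = 2(8.99×10^9)(2.90×10^-9)/(1.04) = 50.1 N/C.

|E| ≈ 50.1 N/C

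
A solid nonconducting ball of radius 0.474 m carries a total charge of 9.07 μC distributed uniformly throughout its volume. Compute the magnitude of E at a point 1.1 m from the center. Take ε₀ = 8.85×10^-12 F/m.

6.74×10^4 N/C

Take a concentric spherical Gaussian surface of radius r = 1.1 m (r > R, so the entire charge is enclosed).
Q_enc = 9.07 μC = 9.07×10^-6 C.
Applying ∮E·dA = Q_enc/ε₀ with Φ = E(4πr²):
E = |Q_enc|/(4πε₀r²) = (9.07×10^-6)/(4π·8.85×10^-12·(1.1)²) = 6.74×10^4 N/C.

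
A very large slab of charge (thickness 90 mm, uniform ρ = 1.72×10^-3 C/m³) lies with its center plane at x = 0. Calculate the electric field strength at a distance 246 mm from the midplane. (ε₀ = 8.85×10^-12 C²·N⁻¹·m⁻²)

The point |x| = 246 mm lies outside the slab (half-thickness 0.045 m). A symmetric pillbox spanning the full slab encloses Q_enc = ρ·d·A.
Flux = 2EA ⇒ E = |ρ|d/(2ε₀), independent of distance outside.
E = (1.72e-3)(0.09)/(2·8.85×10^-12) = 8.75e6 N/C.

8.75×10^6 N/C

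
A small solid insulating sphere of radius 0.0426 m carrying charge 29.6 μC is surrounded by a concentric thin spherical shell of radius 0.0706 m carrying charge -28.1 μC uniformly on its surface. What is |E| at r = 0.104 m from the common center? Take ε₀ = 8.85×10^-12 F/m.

|E| ≈ 1.25×10^6 N/C

Take a concentric spherical Gaussian surface of radius r = 0.104 m (r > 0.0706 m, enclosing both).
Q_enc = (29.6 μC) + (-28.1 μC) = 1.50×10^-6 C.
Applying ∮E·dA = Q_enc/ε₀ with Φ = E(4πr²):
E = |Q_enc|/(4πε₀r²) = (1.50×10^-6)/(4π·8.85×10^-12·(0.104)²) = 1.25×10^6 N/C.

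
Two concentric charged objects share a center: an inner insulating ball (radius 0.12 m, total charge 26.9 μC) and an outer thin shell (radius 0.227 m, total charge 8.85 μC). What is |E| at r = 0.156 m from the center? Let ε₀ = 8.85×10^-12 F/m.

9.94×10^6 N/C

Use a concentric Gaussian sphere at r = 0.156 m (between the bodies, 0.12 m < r < 0.227 m).
The shell at 0.227 m lies outside the Gaussian surface, so Q_enc = 26.9 μC = 2.69×10^-5 C.
Since E is radial and uniform over the Gaussian sphere, Φ = E·4πr² = Q_enc/ε₀.
E = |Q_enc|/(4πε₀r²) = (2.69×10^-5)/(4π·8.85×10^-12·(0.156)²) = 9.94×10^6 N/C.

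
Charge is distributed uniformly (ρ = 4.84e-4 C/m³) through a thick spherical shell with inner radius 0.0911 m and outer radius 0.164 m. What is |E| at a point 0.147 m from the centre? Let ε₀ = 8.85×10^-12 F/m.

|E| = 2.04×10^6 N/C

Symmetry ⇒ E = E(r) r̂. Gaussian sphere of radius r = 0.147 m (within the shell material, 0.0911 m < r < 0.164 m).
Only the shell between 0.0911 m and r is enclosed: Q_enc = ρ·(4π/3)(r³ − a³) = (4.84×10^-4)·(4π/3)·((0.147)³ − (0.0911)³) = 4.907e-6 C.
Since E is radial and uniform over the Gaussian sphere, Φ = E·4πr² = Q_enc/ε₀.
E = |Q_enc|/(4πε₀r²) = (4.907×10^-6)/(4π·8.85×10^-12·(0.147)²) = 2.04e6 N/C.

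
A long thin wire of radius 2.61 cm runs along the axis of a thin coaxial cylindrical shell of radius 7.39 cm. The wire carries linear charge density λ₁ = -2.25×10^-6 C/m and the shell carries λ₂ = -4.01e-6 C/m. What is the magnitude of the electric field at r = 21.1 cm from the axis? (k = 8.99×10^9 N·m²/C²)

Coaxial Gaussian cylinder, radius r = 21.1 cm, length L (r > 7.39 cm, enclosing both).
λ_enc = λ₁ + λ₂ = (-2.25e-6) + (-4.01e-6) = -6.26e-6 C/m.
Gauss's law: E·2πrL = λ_enc L/ε₀.
E = 2k|λ_enc|/r = 2(8.99×10^9)(6.26×10^-6)/(0.211) = 5.33×10^5 N/C.

E = 5.33×10^5 N/C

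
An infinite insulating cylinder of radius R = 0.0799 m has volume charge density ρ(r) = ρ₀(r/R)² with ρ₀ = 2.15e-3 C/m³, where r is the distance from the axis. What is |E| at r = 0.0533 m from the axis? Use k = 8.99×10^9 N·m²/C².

By cylindrical symmetry E is radial; use a coaxial Gaussian cylinder of radius 0.0533 m and length L (r < R).
λ_enc = ∫₀^r ρ(r')·2πr' dr' = (2πρ₀/R²)·r^4/4 = 4.269×10^-6 C/m.
Since E is radial and uniform over the curved surface, Φ = E·2πrL = Q_enc/ε₀ = λ_enc L/ε₀.
E = 2k|λ_enc|/r = 2(8.99×10^9)(4.269×10^-6)/(0.0533) = 1.44e6 N/C.

E ≈ 1.44e6 N/C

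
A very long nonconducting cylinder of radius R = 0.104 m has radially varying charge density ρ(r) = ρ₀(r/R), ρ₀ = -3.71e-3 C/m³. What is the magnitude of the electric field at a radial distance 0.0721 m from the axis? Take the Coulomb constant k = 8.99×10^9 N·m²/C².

By cylindrical symmetry E is radial; use a coaxial Gaussian cylinder of radius 0.0721 m and length L (r < R).
Integrating ρ over the cross-section to radius r: λ_enc = (2πρ₀/R) ∫₀^r r'^2 dr' = 2πρ₀ r^3/(3·R) = -2.80e-5 C/m.
By Gauss's law (flux through the curved wall only), E·2πrL = λ_enc L/ε₀.
E = 2k|λ_enc|/r = 2(8.99×10^9)(2.80e-5)/(0.0721) = 6.98×10^6 N/C.

E ≈ 6.98e6 N/C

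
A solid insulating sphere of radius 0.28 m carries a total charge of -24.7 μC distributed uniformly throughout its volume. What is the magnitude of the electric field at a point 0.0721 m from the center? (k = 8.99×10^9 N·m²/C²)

Symmetry ⇒ E = E(r) r̂. Gaussian sphere of radius r = 0.0721 m (r < R).
Only the charge within r is enclosed: Q_enc = Q·(r/R)³ = (-24.7 μC)·(0.0721 m/0.28 m)³ = -4.217×10^-7 C.
Since E is radial and uniform over the Gaussian sphere, Φ = E·4πr² = Q_enc/ε₀.
E = k|Q_enc|/r² = (8.99×10^9)(4.217×10^-7)/(0.0721)² = 7.29×10^5 N/C.

E ≈ 7.29×10^5 V/m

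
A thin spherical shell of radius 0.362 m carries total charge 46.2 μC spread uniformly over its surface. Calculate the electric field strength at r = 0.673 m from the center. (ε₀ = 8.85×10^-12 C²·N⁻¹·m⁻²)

E ≈ 9.17×10^5 V/m

By spherical symmetry E is radial; choose a Gaussian sphere of radius r = 0.673 m (r > 0.362 m).
The entire shell is enclosed: Q_enc = 4.62×10^-5 C.
Gauss's law: E·4πr² = Q_enc/ε₀.
E = |Q_enc|/(4πε₀r²) = (4.62×10^-5)/(4π·8.85×10^-12·(0.673)²) = 9.17e5 N/C.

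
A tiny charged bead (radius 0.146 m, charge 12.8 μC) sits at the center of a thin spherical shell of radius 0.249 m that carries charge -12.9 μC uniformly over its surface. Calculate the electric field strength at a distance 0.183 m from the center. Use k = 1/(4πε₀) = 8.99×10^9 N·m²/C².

3.44e6 N/C

Use a concentric Gaussian sphere at r = 0.183 m (between the bodies, 0.146 m < r < 0.249 m).
Only the inner charge is enclosed; the outer shell contributes nothing inside itself. Q_enc = 12.8 μC = 1.28×10^-5 C.
Since E is radial and uniform over the Gaussian sphere, Φ = E·4πr² = Q_enc/ε₀.
E = k|Q_enc|/r² = (8.99×10^9)(1.28e-5)/(0.183)² = 3.44e6 N/C.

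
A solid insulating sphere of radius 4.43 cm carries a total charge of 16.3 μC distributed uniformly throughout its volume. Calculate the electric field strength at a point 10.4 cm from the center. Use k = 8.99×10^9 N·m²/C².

Symmetry ⇒ E = E(r) r̂. Gaussian sphere of radius r = 10.4 cm (r > R, so the entire charge is enclosed).
Q_enc = 16.3 μC = 1.63×10^-5 C.
Gauss's law: E·4πr² = Q_enc/ε₀.
E = k|Q_enc|/r² = (8.99×10^9)(1.63×10^-5)/(0.104)² = 1.35×10^7 N/C.

E = 1.35×10^7 N/C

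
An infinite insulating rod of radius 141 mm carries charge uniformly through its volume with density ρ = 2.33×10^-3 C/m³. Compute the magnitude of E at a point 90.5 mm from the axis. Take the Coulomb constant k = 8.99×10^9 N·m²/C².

By cylindrical symmetry E is radial; use a coaxial Gaussian cylinder of radius 90.5 mm and length L (r < R).
Enclosed charge per unit length: λ_enc = ρ·πr² = (2.33e-3)π(0.0905)² = 5.995×10^-5 C/m.
Applying ∮E·dA = Q_enc/ε₀ with the end caps contributing no flux:
E = 2k|λ_enc|/r = 2(8.99×10^9)(5.995×10^-5)/(0.0905) = 1.19×10^7 N/C.

E ≈ 1.19×10^7 N/C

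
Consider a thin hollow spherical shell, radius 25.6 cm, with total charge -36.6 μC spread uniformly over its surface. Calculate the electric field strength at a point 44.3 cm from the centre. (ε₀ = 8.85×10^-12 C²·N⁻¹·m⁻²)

Take a concentric spherical Gaussian surface of radius r = 44.3 cm (r > 25.6 cm).
The entire shell is enclosed: Q_enc = -3.66×10^-5 C.
Gauss's law: E·4πr² = Q_enc/ε₀.
E = |Q_enc|/(4πε₀r²) = (3.66e-5)/(4π·8.85×10^-12·(0.443)²) = 1.68e6 N/C.

|E| ≈ 1.68e6 N/C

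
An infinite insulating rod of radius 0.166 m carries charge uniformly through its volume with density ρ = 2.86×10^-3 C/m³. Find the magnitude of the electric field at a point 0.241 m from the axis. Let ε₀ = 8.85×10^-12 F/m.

|E| ≈ 1.85e7 N/C

Take a coaxial cylindrical Gaussian surface of radius r = 0.241 m and length L (r > 0.166 m, full cross-section enclosed).
λ_enc = ρ·πR² = (2.86×10^-3)π(0.166)² = 2.476×10^-4 C/m.
Applying ∮E·dA = Q_enc/ε₀ with the end caps contributing no flux:
E = |λ_enc|/(2πε₀r) = (2.476×10^-4)/(2π·8.85×10^-12·0.241) = 1.85×10^7 N/C.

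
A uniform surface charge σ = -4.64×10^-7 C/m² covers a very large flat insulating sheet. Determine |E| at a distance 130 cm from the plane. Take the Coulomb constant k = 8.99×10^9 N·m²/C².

The symmetry is planar: E is normal to the sheet and the same magnitude on both sides. Take a pillbox straddling the sheet with end-cap area A.
Only the two end caps contribute flux: Φ = 2EA. With Q_enc = σA, Gauss's law gives E = |σ|/(2ε₀).
E = 2πk|σ| = 2π(8.99×10^9)(4.64e-7) = 2.62×10^4 N/C.

E = 2.62×10^4 N/C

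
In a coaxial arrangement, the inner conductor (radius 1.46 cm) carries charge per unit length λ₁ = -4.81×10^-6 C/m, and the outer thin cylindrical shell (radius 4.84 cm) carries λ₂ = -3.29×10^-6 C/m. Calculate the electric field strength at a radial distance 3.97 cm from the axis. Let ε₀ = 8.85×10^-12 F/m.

2.18×10^6 N/C

Choose a coaxial cylinder of radius r = 3.97 cm (arbitrary length L) as the Gaussian surface (between the conductors, 1.46 cm < r < 4.84 cm).
The shell at 4.84 cm lies outside the Gaussian surface, so λ_enc = λ₁ = -4.81×10^-6 C/m.
By Gauss's law (flux through the curved wall only), E·2πrL = λ_enc L/ε₀.
E = |λ_enc|/(2πε₀r) = (4.81×10^-6)/(2π·8.85×10^-12·0.0397) = 2.18×10^6 N/C.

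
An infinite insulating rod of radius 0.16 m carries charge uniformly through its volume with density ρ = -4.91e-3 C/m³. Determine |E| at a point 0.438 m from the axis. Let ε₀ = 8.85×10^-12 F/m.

|E| ≈ 1.62×10^7 N/C

Coaxial Gaussian cylinder, radius r = 0.438 m, length L (r > 0.16 m, full cross-section enclosed).
λ_enc = ρ·πR² = (-4.91×10^-3)π(0.16)² = -3.949e-4 C/m.
Applying ∮E·dA = Q_enc/ε₀ with the end caps contributing no flux:
E = |λ_enc|/(2πε₀r) = (3.949×10^-4)/(2π·8.85×10^-12·0.438) = 1.62×10^7 N/C.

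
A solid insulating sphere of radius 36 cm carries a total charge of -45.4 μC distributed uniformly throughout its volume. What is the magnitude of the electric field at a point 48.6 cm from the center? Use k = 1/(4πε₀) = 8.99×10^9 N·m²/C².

Use a concentric Gaussian sphere at r = 48.6 cm (r > R, so the entire charge is enclosed).
Q_enc = -45.4 μC = -4.54×10^-5 C.
Gauss's law: E·4πr² = Q_enc/ε₀.
E = k|Q_enc|/r² = (8.99×10^9)(4.54e-5)/(0.486)² = 1.73×10^6 N/C.

E ≈ 1.73×10^6 V/m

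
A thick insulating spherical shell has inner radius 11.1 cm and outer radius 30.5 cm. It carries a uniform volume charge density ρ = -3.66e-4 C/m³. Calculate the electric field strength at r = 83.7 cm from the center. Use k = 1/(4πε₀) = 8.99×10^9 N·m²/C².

5.31e5 V/m

Take a concentric spherical Gaussian surface of radius r = 83.7 cm (r > 30.5 cm, enclosing the whole shell).
Q_enc = ρ·(4π/3)(b³ − a³) = (-3.66e-4)·(4π/3)·((0.305)³ − (0.111)³) = -4.14e-5 C.
By Gauss's law, ∮E·dA = E·4πr² = Q_enc/ε₀.
E = k|Q_enc|/r² = (8.99×10^9)(4.14×10^-5)/(0.837)² = 5.31×10^5 N/C.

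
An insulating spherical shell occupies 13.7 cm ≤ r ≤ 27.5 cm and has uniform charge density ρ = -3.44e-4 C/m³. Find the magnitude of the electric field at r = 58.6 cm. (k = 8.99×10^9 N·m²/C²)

Symmetry ⇒ E = E(r) r̂. Gaussian sphere of radius r = 58.6 cm (r > 27.5 cm, enclosing the whole shell).
Q_enc = ρ·(4π/3)(b³ − a³) = (-3.44×10^-4)·(4π/3)·((0.275)³ − (0.137)³) = -2.626×10^-5 C.
Applying ∮E·dA = Q_enc/ε₀ with Φ = E(4πr²):
E = k|Q_enc|/r² = (8.99×10^9)(2.626×10^-5)/(0.586)² = 6.88×10^5 N/C.

|E| = 6.88×10^5 N/C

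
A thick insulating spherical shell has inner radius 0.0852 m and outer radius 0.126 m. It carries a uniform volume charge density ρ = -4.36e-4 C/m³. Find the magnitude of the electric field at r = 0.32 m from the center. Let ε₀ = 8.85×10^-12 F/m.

E ≈ 2.22×10^5 V/m

Take a concentric spherical Gaussian surface of radius r = 0.32 m (r > 0.126 m, enclosing the whole shell).
Q_enc = ρ·(4π/3)(b³ − a³) = (-4.36e-4)·(4π/3)·((0.126)³ − (0.0852)³) = -2.524e-6 C.
Applying ∮E·dA = Q_enc/ε₀ with Φ = E(4πr²):
E = |Q_enc|/(4πε₀r²) = (2.524×10^-6)/(4π·8.85×10^-12·(0.32)²) = 2.22e5 N/C.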